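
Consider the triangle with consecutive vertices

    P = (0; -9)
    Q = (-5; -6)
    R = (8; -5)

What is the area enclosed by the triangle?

Cross-terms: -45, 73, -72  ⇒  Σ = -44
Area = |Σ|/2 = 22.

22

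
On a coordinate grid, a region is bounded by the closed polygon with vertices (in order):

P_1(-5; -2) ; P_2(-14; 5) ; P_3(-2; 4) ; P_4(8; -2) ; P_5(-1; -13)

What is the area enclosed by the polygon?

148

Apply the surveyor's formula: 2A = Σ (x_i·y_{i+1} − x_{i+1}·y_i), indices taken mod 5.
Σ = (-53) + (-46) + (-28) + (-106) + (-63) = -296
Area = |Σ|/2 = 148.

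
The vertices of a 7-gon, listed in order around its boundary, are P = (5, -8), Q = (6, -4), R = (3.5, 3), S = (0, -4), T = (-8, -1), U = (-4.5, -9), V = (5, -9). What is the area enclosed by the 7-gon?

86

Apply Gauss's area formula: 2A = Σ (x_i·y_{i+1} − x_{i+1}·y_i), indices taken mod 7.
Σ = (28) + (32) + (-14) + (-32) + (67.5) + (85.5) + (5) = 172
Area = |Σ|/2 = 86.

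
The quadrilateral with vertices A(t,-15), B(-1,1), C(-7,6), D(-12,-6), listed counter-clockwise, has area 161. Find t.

Write out the shoelace sum; only the two edges meeting at A involve t:
2·Area = [((-12)·(-15) − t·(-6)) + (t·1 − (-1)·(-15))] + 115
       = 7·t + 280 = 322
⇒ t = 6.

6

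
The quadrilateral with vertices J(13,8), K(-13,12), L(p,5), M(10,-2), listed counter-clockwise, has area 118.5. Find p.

1

Write out the shoelace sum; only the two edges meeting at L involve p:
2·Area = [((-13)·5 − p·12) + (p·(-2) − 10·5)] + 366
       = -14·p + 251 = 237
⇒ p = 1.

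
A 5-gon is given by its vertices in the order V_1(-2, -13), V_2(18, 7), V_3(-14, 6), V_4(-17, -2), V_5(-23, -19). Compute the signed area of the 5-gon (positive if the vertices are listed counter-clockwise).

Cross-terms: 220, 206, 130, 277, 261  ⇒  Σ = 1094
Signed area = Σ/2 = 547 (positive ⇒ counter-clockwise traversal).

547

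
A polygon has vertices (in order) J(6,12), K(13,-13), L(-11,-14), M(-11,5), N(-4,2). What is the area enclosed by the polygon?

415

Σ = (-234) + (-325) + (-209) + (-2) + (-60) = -830
Area = |Σ|/2 = 415.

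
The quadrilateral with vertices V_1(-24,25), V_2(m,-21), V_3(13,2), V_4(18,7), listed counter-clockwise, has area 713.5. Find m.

The doubled signed area Σ (x_i y_{i+1} − x_{i+1} y_i) is linear in m.
With m=0 it equals 1450; the coefficient of m is -23 (from the two edges through V_2).
So -23·m + 1450 = 2·713.5 = 1427 ⇒ m = 1.

1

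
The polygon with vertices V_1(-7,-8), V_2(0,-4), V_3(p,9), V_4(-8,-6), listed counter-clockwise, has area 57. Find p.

The doubled signed area Σ (x_i y_{i+1} − x_{i+1} y_i) is linear in p.
With p=0 it equals 122; the coefficient of p is -2 (from the two edges through V_3).
So -2·p + 122 = 2·57 = 114 ⇒ p = 4.

4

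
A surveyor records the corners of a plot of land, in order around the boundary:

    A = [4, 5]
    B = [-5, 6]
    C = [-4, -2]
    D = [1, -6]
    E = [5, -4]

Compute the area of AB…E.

Cross-terms: 49, 34, 26, 26, 41  ⇒  Σ = 176
Area = |Σ|/2 = 88.

88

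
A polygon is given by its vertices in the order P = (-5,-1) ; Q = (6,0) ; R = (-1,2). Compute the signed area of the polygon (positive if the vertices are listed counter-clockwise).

14.5

Σ = (6) + (12) + (11) = 29
Signed area = Σ/2 = 14.5 (positive ⇒ counter-clockwise traversal).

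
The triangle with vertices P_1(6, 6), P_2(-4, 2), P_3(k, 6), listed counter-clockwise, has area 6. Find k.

The doubled signed area Σ (x_i y_{i+1} − x_{i+1} y_i) is linear in k.
With k=0 it equals -24; the coefficient of k is 4 (from the two edges through P_3).
So 4·k + -24 = 2·6 = 12 ⇒ k = 9.

9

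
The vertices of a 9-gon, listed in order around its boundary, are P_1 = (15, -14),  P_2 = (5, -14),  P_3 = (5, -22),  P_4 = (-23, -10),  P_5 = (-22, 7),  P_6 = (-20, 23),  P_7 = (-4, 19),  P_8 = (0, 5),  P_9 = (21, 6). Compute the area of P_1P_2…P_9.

Σ = (-140) + (-40) + (-556) + (-381) + (-366) + (-288) + (-20) + (-105) + (-384) = -2280
Area = |Σ|/2 = 1140.

1140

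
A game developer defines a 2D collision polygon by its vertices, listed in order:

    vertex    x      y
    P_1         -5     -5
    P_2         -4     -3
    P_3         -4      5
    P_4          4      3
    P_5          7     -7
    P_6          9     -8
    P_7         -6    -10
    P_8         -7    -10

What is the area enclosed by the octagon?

P_1→P_2: (-5)(-3) − (-4)(-5) = -5
P_2→P_3: (-4)(5) − (-4)(-3) = -32
P_3→P_4: (-4)(3) − (4)(5) = -32
P_4→P_5: (4)(-7) − (7)(3) = -49
P_5→P_6: (7)(-8) − (9)(-7) = 7
P_6→P_7: (9)(-10) − (-6)(-8) = -138
P_7→P_8: (-6)(-10) − (-7)(-10) = -10
P_8→P_1: (-7)(-5) − (-5)(-10) = -15
Σ = -274
Area = |Σ|/2 = 137.

137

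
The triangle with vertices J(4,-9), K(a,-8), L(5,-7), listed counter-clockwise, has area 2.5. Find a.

Write out the shoelace sum; only the two edges meeting at K involve a:
2·Area = [(4·(-8) − a·(-9)) + (a·(-7) − 5·(-8))] + -17
       = 2·a + -9 = 5
⇒ a = 7.

7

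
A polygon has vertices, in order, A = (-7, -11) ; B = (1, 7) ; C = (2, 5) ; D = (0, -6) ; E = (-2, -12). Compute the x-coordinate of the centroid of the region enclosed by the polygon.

Apply Gauss's area formula. First the cross-terms c_i = x_i·y_{i+1} − x_{i+1}·y_i:
  -38, -9, -12, -12, -62  ⇒  2A = -133, A = -66.5.
Then Σ (x_i + x_{i+1})·c_i = 759, so x̄ = 759 / (6·(-66.5)) = -253/133.

-253/133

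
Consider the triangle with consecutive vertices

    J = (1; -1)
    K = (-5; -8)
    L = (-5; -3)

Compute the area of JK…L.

15

Cross-terms: -13, -25, 8  ⇒  Σ = -30
Area = |Σ|/2 = 15.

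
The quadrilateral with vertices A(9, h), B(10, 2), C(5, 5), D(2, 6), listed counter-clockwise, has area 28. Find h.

Write out the shoelace sum; only the two edges meeting at A involve h:
2·Area = [(2·h − 9·6) + (9·2 − 10·h)] + 60
       = -8·h + 24 = 56
⇒ h = -4.

-4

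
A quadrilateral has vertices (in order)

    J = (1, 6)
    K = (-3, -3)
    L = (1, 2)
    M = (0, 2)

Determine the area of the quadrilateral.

Σ = (15) + (-3) + (2) + (-2) = 12
Area = |Σ|/2 = 6.

6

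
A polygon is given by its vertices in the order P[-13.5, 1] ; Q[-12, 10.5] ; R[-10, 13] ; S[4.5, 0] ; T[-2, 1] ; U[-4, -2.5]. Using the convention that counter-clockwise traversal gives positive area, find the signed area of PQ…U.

-131.75

Cross-terms: -129.75, -51, -58.5, 4.5, 9, -37.75  ⇒  Σ = -263.5
Signed area = Σ/2 = -131.75 (negative ⇒ clockwise traversal).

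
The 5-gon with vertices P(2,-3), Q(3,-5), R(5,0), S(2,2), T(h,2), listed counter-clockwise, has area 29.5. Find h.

Write out the shoelace sum; only the two edges meeting at T involve h:
2·Area = [(2·2 − h·2) + (h·(-3) − 2·2)] + 34
       = -5·h + 34 = 59
⇒ h = -5.

-5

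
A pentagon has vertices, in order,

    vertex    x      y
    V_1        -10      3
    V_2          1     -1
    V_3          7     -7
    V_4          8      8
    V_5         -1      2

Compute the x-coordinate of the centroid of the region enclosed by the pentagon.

799/240

Apply the shoelace formula. First the cross-terms c_i = x_i·y_{i+1} − x_{i+1}·y_i:
  7, 0, 112, 24, 17  ⇒  2A = 160, A = 80.
Then Σ (x_i + x_{i+1})·c_i = 1598, so x̄ = 1598 / (6·80) = 799/240.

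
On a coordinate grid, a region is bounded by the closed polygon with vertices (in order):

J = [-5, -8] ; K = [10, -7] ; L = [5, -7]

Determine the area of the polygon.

Σ = (115) + (-35) + (-75) = 5
Area = |Σ|/2 = 2.5.

2.5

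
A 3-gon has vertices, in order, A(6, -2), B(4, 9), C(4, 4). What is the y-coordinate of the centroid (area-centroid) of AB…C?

11/3

Apply the shoelace (surveyor's) formula. First the cross-terms c_i = x_i·y_{i+1} − x_{i+1}·y_i:
  62, -20, -32  ⇒  2A = 10, A = 5.
Then Σ (y_i + y_{i+1})·c_i = 110, so ȳ = 110 / (6·5) = 11/3.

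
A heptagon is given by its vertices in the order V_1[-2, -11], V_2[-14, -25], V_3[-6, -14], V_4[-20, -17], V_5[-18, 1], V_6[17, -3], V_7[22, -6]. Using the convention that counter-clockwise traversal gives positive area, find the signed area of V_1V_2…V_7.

-407.5

Apply the shoelace (surveyor's) formula: 2A = Σ (x_i·y_{i+1} − x_{i+1}·y_i), indices taken mod 7.
Σ = (-104) + (46) + (-178) + (-326) + (37) + (-36) + (-254) = -815
Signed area = Σ/2 = -407.5 (negative ⇒ clockwise traversal).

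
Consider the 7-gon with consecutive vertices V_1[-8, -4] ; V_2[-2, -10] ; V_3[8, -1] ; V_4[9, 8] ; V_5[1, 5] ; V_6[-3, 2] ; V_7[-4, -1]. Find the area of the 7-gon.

150

Apply Gauss's area formula: 2A = Σ (x_i·y_{i+1} − x_{i+1}·y_i), indices taken mod 7.
Σ = (72) + (82) + (73) + (37) + (17) + (11) + (8) = 300
Area = |Σ|/2 = 150.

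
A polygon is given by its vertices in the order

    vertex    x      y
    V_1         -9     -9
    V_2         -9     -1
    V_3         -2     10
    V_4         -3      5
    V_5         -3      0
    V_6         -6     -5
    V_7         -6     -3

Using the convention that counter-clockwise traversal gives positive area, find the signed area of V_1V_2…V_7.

Apply the shoelace formula: 2A = Σ (x_i·y_{i+1} − x_{i+1}·y_i), indices taken mod 7.
V_1→V_2: (-9)(-1) − (-9)(-9) = -72
V_2→V_3: (-9)(10) − (-2)(-1) = -92
V_3→V_4: (-2)(5) − (-3)(10) = 20
V_4→V_5: (-3)(0) − (-3)(5) = 15
V_5→V_6: (-3)(-5) − (-6)(0) = 15
V_6→V_7: (-6)(-3) − (-6)(-5) = -12
V_7→V_1: (-6)(-9) − (-9)(-3) = 27
Σ = -99
Signed area = Σ/2 = -49.5 (negative ⇒ clockwise traversal).

-49.5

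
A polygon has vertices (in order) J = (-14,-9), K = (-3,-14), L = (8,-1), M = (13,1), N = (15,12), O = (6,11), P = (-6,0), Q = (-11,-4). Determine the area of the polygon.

Apply the surveyor's formula: 2A = Σ (x_i·y_{i+1} − x_{i+1}·y_i), indices taken mod 8.
Σ = (169) + (115) + (21) + (141) + (93) + (66) + (24) + (43) = 672
Area = |Σ|/2 = 336.

336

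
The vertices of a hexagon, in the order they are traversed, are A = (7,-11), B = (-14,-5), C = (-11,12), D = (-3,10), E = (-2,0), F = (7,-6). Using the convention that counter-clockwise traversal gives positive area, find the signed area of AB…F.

Apply the shoelace formula: 2A = Σ (x_i·y_{i+1} − x_{i+1}·y_i), indices taken mod 6.
Σ = (-189) + (-223) + (-74) + (20) + (12) + (-35) = -489
Signed area = Σ/2 = -244.5 (negative ⇒ clockwise traversal).

-244.5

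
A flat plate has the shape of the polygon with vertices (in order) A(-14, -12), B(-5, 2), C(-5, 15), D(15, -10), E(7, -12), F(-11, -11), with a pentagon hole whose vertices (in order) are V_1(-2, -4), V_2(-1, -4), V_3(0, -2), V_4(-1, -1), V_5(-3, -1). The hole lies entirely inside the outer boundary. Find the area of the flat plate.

328.5

Outer boundary:
Apply Gauss's area formula: 2A = Σ (x_i·y_{i+1} − x_{i+1}·y_i), indices taken mod 6.
Σ = (-88) + (-65) + (-175) + (-110) + (-209) + (-22) = -669
Area = |Σ|/2 = 334.5.
Hole:
Cross-terms: 4, 2, -2, -2, 10  ⇒  Σ = 12
Area = |Σ|/2 = 6.
Net area = 334.5 − 6 = 328.5.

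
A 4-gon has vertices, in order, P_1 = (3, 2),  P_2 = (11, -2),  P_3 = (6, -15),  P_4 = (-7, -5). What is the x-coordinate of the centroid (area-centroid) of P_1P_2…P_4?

106/35

Apply Gauss's area formula. First the cross-terms c_i = x_i·y_{i+1} − x_{i+1}·y_i:
  -28, -153, -135, 1  ⇒  2A = -315, A = -157.5.
Then Σ (x_i + x_{i+1})·c_i = -2862, so x̄ = -2862 / (6·(-157.5)) = 106/35.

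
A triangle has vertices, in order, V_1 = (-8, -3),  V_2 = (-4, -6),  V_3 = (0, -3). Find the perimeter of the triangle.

|V_1V_2| = √((4)² + (-3)²) = √25 = 5
|V_2V_3| = √((4)² + (3)²) = √25 = 5
|V_3V_1| = √((-8)² + (0)²) = √64 = 8
Perimeter = 5 + 5 + 8 = 18.

18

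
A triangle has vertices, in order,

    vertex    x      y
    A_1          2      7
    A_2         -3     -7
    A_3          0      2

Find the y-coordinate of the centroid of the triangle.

Apply the shoelace (surveyor's) formula. First the cross-terms c_i = x_i·y_{i+1} − x_{i+1}·y_i:
  7, -6, -4  ⇒  2A = -3, A = -1.5.
Then Σ (y_i + y_{i+1})·c_i = -6, so ȳ = -6 / (6·(-1.5)) = 2/3.

2/3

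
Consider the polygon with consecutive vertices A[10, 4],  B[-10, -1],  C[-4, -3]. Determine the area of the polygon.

Apply Gauss's area formula: 2A = Σ (x_i·y_{i+1} − x_{i+1}·y_i), indices taken mod 3.
Cross-terms: 30, 26, 14  ⇒  Σ = 70
Area = |Σ|/2 = 35.

35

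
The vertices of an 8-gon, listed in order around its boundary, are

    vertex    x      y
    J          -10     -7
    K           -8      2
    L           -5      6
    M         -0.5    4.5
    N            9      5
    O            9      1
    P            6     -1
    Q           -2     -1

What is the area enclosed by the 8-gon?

Apply the surveyor's formula: 2A = Σ (x_i·y_{i+1} − x_{i+1}·y_i), indices taken mod 8.
Σ = (-76) + (-38) + (-19.5) + (-43) + (-36) + (-15) + (-8) + (4) = -231.5
Area = |Σ|/2 = 115.75.

115.75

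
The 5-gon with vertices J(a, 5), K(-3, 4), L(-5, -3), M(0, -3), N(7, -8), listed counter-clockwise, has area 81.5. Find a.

4

Write out the shoelace sum; only the two edges meeting at J involve a:
2·Area = [(7·5 − a·(-8)) + (a·4 − (-3)·5)] + 65
       = 12·a + 115 = 163
⇒ a = 4.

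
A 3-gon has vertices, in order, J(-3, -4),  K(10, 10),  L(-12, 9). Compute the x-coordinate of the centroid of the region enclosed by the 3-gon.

-5/3

Apply the shoelace (surveyor's) formula. First the cross-terms c_i = x_i·y_{i+1} − x_{i+1}·y_i:
  10, 210, 75  ⇒  2A = 295, A = 147.5.
Then Σ (x_i + x_{i+1})·c_i = -1475, so x̄ = -1475 / (6·147.5) = -5/3.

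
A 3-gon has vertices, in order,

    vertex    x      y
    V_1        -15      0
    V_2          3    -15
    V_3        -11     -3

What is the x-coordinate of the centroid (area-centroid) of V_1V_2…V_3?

Apply the shoelace (surveyor's) formula. First the cross-terms c_i = x_i·y_{i+1} − x_{i+1}·y_i:
  225, -174, -45  ⇒  2A = 6, A = 3.
Then Σ (x_i + x_{i+1})·c_i = -138, so x̄ = -138 / (6·3) = -23/3.

-23/3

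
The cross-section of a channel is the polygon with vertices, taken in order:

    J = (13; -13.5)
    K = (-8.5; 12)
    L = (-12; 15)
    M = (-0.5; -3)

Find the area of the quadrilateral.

Apply the shoelace (surveyor's) formula: 2A = Σ (x_i·y_{i+1} − x_{i+1}·y_i), indices taken mod 4.
Σ = (41.25) + (16.5) + (43.5) + (45.75) = 147
Area = |Σ|/2 = 73.5.

73.5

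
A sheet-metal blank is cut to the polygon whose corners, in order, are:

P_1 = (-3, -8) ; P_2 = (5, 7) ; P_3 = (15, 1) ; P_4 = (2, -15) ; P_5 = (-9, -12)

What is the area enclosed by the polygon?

215.5

Apply the shoelace (surveyor's) formula: 2A = Σ (x_i·y_{i+1} − x_{i+1}·y_i), indices taken mod 5.
P_1→P_2: (-3)(7) − (5)(-8) = 19
P_2→P_3: (5)(1) − (15)(7) = -100
P_3→P_4: (15)(-15) − (2)(1) = -227
P_4→P_5: (2)(-12) − (-9)(-15) = -159
P_5→P_1: (-9)(-8) − (-3)(-12) = 36
Σ = -431
Area = |Σ|/2 = 215.5.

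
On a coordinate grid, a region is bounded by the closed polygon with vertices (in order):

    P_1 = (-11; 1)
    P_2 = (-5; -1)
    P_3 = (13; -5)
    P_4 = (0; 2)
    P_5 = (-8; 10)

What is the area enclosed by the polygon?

99

Σ = (16) + (38) + (26) + (16) + (102) = 198
Area = |Σ|/2 = 99.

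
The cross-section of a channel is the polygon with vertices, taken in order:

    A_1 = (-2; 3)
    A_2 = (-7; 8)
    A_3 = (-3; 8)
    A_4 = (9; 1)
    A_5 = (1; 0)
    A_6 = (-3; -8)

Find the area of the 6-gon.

68

Apply the surveyor's formula: 2A = Σ (x_i·y_{i+1} − x_{i+1}·y_i), indices taken mod 6.
Σ = (5) + (-32) + (-75) + (-1) + (-8) + (-25) = -136
Area = |Σ|/2 = 68.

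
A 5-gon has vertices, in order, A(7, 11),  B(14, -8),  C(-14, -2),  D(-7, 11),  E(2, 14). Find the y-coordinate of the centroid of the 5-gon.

403/153

Apply the shoelace (surveyor's) formula. First the cross-terms c_i = x_i·y_{i+1} − x_{i+1}·y_i:
  -210, -140, -168, -120, -76  ⇒  2A = -714, A = -357.
Then Σ (y_i + y_{i+1})·c_i = -5642, so ȳ = -5642 / (6·(-357)) = 403/153.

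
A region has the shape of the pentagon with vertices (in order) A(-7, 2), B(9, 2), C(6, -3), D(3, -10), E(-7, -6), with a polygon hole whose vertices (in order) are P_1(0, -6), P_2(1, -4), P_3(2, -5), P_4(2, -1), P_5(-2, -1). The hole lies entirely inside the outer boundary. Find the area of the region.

Outer boundary:
A→B: (-7)(2) − (9)(2) = -32
B→C: (9)(-3) − (6)(2) = -39
C→D: (6)(-10) − (3)(-3) = -51
D→E: (3)(-6) − (-7)(-10) = -88
E→A: (-7)(2) − (-7)(-6) = -56
Σ = -266
Area = |Σ|/2 = 133.
Hole:
Σ = (6) + (3) + (8) + (-4) + (12) = 25
Area = |Σ|/2 = 12.5.
Net area = 133 − 12.5 = 120.5.

120.5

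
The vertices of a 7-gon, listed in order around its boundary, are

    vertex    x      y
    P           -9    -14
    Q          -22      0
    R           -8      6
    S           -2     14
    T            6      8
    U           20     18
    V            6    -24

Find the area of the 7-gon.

790

Apply the shoelace formula: 2A = Σ (x_i·y_{i+1} − x_{i+1}·y_i), indices taken mod 7.
P→Q: (-9)(0) − (-22)(-14) = -308
Q→R: (-22)(6) − (-8)(0) = -132
R→S: (-8)(14) − (-2)(6) = -100
S→T: (-2)(8) − (6)(14) = -100
T→U: (6)(18) − (20)(8) = -52
U→V: (20)(-24) − (6)(18) = -588
V→P: (6)(-14) − (-9)(-24) = -300
Σ = -1580
Area = |Σ|/2 = 790.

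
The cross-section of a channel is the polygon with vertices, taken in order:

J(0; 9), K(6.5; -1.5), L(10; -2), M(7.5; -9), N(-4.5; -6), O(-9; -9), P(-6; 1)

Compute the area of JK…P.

173.75

Σ = (-58.5) + (2) + (-75) + (-85.5) + (-13.5) + (-63) + (-54) = -347.5
Area = |Σ|/2 = 173.75.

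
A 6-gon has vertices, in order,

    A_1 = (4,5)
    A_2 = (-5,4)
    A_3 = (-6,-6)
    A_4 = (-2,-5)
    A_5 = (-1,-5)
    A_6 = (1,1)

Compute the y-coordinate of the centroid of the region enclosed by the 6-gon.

1/123

Apply the surveyor's formula. First the cross-terms c_i = x_i·y_{i+1} − x_{i+1}·y_i:
  41, 54, 18, 5, 4, 1  ⇒  2A = 123, A = 61.5.
Then Σ (y_i + y_{i+1})·c_i = 3, so ȳ = 3 / (6·61.5) = 1/123.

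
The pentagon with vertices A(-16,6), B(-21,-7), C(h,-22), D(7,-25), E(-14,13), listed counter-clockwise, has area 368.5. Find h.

Write out the shoelace sum; only the two edges meeting at C involve h:
2·Area = [((-21)·(-22) − h·(-7)) + (h·(-25) − 7·(-22))] + 103
       = -18·h + 719 = 737
⇒ h = -1.

-1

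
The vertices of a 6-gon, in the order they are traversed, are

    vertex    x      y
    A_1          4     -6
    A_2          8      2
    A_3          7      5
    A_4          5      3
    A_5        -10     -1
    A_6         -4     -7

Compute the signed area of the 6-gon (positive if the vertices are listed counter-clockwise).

110.5

Apply Gauss's area formula: 2A = Σ (x_i·y_{i+1} − x_{i+1}·y_i), indices taken mod 6.
Cross-terms: 56, 26, -4, 25, 66, 52  ⇒  Σ = 221
Signed area = Σ/2 = 110.5 (positive ⇒ counter-clockwise traversal).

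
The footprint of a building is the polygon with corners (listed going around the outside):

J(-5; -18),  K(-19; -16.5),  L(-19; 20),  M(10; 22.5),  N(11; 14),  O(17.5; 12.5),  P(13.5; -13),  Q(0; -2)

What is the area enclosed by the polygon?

Apply Gauss's area formula: 2A = Σ (x_i·y_{i+1} − x_{i+1}·y_i), indices taken mod 8.
Σ = (-259.5) + (-693.5) + (-627.5) + (-107.5) + (-107.5) + (-396.25) + (-27) + (-10) = -2228.75
Area = |Σ|/2 = 1114.375.

1114.375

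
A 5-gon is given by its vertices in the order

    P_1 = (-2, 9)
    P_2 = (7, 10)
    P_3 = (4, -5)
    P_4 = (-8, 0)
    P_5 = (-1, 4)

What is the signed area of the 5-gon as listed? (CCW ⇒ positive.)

-115.5

Apply the shoelace (surveyor's) formula: 2A = Σ (x_i·y_{i+1} − x_{i+1}·y_i), indices taken mod 5.
Σ = (-83) + (-75) + (-40) + (-32) + (-1) = -231
Signed area = Σ/2 = -115.5 (negative ⇒ clockwise traversal).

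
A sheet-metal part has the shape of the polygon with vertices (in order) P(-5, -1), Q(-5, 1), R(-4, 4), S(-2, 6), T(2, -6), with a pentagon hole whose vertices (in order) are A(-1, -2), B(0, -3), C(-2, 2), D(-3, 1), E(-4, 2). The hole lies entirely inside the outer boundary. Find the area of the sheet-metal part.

Outer boundary:
Cross-terms: -10, -16, -16, 0, -32  ⇒  Σ = -74
Area = |Σ|/2 = 37.
Hole:
A→B: (-1)(-3) − (0)(-2) = 3
B→C: (0)(2) − (-2)(-3) = -6
C→D: (-2)(1) − (-3)(2) = 4
D→E: (-3)(2) − (-4)(1) = -2
E→A: (-4)(-2) − (-1)(2) = 10
Σ = 9
Area = |Σ|/2 = 4.5.
Net area = 37 − 4.5 = 32.5.

32.5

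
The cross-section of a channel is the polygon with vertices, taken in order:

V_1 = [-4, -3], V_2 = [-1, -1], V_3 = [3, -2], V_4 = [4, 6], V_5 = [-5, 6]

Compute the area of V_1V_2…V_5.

62.5

V_1→V_2: (-4)(-1) − (-1)(-3) = 1
V_2→V_3: (-1)(-2) − (3)(-1) = 5
V_3→V_4: (3)(6) − (4)(-2) = 26
V_4→V_5: (4)(6) − (-5)(6) = 54
V_5→V_1: (-5)(-3) − (-4)(6) = 39
Σ = 125
Area = |Σ|/2 = 62.5.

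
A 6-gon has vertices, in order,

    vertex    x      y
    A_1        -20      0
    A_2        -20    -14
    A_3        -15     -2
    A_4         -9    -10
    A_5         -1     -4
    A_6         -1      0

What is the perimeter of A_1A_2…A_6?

|A_1A_2| = √((0)² + (-14)²) = √196 = 14
|A_2A_3| = √((5)² + (12)²) = √169 = 13
|A_3A_4| = √((6)² + (-8)²) = √100 = 10
|A_4A_5| = √((8)² + (6)²) = √100 = 10
|A_5A_6| = √((0)² + (4)²) = √16 = 4
|A_6A_1| = √((-19)² + (0)²) = √361 = 19
Perimeter = 14 + 13 + 10 + 10 + 4 + 19 = 70.

70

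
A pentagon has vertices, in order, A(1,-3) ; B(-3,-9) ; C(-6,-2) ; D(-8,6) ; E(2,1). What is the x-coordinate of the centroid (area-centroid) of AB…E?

Apply Gauss's area formula. First the cross-terms c_i = x_i·y_{i+1} − x_{i+1}·y_i:
  -18, -48, -52, -20, -7  ⇒  2A = -145, A = -72.5.
Then Σ (x_i + x_{i+1})·c_i = 1295, so x̄ = 1295 / (6·(-72.5)) = -259/87.

-259/87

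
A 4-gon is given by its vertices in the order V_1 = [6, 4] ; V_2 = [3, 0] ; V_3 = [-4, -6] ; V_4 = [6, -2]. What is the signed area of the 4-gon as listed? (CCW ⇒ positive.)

25

Apply the shoelace formula: 2A = Σ (x_i·y_{i+1} − x_{i+1}·y_i), indices taken mod 4.
Cross-terms: -12, -18, 44, 36  ⇒  Σ = 50
Signed area = Σ/2 = 25 (positive ⇒ counter-clockwise traversal).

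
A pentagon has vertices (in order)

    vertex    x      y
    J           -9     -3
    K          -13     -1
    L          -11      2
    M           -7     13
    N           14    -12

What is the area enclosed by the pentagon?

222

J→K: (-9)(-1) − (-13)(-3) = -30
K→L: (-13)(2) − (-11)(-1) = -37
L→M: (-11)(13) − (-7)(2) = -129
M→N: (-7)(-12) − (14)(13) = -98
N→J: (14)(-3) − (-9)(-12) = -150
Σ = -444
Area = |Σ|/2 = 222.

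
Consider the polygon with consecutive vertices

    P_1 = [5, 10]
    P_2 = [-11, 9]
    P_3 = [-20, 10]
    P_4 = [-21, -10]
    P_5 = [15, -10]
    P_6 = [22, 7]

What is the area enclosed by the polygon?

Apply the shoelace (surveyor's) formula: 2A = Σ (x_i·y_{i+1} − x_{i+1}·y_i), indices taken mod 6.
Σ = (155) + (70) + (410) + (360) + (325) + (185) = 1505
Area = |Σ|/2 = 752.5.

752.5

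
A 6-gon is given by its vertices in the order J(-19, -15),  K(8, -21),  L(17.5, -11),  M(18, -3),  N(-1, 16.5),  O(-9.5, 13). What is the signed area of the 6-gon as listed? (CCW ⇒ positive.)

Cross-terms: 519, 279.5, 145.5, 294, 143.75, 389.5  ⇒  Σ = 1771.25
Signed area = Σ/2 = 885.625 (positive ⇒ counter-clockwise traversal).

885.625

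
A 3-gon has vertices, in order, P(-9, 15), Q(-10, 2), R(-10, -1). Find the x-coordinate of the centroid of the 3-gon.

Apply Gauss's area formula. First the cross-terms c_i = x_i·y_{i+1} − x_{i+1}·y_i:
  132, 30, -159  ⇒  2A = 3, A = 1.5.
Then Σ (x_i + x_{i+1})·c_i = -87, so x̄ = -87 / (6·1.5) = -29/3.

-29/3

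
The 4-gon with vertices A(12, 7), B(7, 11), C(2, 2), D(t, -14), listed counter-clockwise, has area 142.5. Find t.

The doubled signed area Σ (x_i y_{i+1} − x_{i+1} y_i) is linear in t.
With t=0 it equals 215; the coefficient of t is 5 (from the two edges through D).
So 5·t + 215 = 2·142.5 = 285 ⇒ t = 14.

14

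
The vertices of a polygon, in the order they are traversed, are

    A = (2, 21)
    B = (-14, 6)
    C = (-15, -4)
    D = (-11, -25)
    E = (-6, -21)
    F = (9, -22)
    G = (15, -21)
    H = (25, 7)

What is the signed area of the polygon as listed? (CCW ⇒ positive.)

1233.5

Apply the shoelace formula: 2A = Σ (x_i·y_{i+1} − x_{i+1}·y_i), indices taken mod 8.
Σ = (306) + (146) + (331) + (81) + (321) + (141) + (630) + (511) = 2467
Signed area = Σ/2 = 1233.5 (positive ⇒ counter-clockwise traversal).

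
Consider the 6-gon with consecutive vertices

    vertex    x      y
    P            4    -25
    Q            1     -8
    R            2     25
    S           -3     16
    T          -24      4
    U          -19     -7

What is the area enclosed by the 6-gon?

630

Apply Gauss's area formula: 2A = Σ (x_i·y_{i+1} − x_{i+1}·y_i), indices taken mod 6.
Σ = (-7) + (41) + (107) + (372) + (244) + (503) = 1260
Area = |Σ|/2 = 630.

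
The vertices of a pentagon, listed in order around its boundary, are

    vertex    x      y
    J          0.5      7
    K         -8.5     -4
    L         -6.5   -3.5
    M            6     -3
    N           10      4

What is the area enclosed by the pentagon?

111.875

Apply the surveyor's formula: 2A = Σ (x_i·y_{i+1} − x_{i+1}·y_i), indices taken mod 5.
Cross-terms: 57.5, 3.75, 40.5, 54, 68  ⇒  Σ = 223.75
Area = |Σ|/2 = 111.875.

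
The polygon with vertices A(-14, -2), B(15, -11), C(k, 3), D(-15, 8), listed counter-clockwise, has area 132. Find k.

The doubled signed area Σ (x_i y_{i+1} − x_{i+1} y_i) is linear in k.
With k=0 it equals 416; the coefficient of k is 19 (from the two edges through C).
So 19·k + 416 = 2·132 = 264 ⇒ k = -8.

-8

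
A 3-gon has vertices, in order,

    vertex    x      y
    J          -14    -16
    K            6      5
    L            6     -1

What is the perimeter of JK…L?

60

|JK| = √((20)² + (21)²) = √841 = 29
|KL| = √((0)² + (-6)²) = √36 = 6
|LJ| = √((-20)² + (-15)²) = √625 = 25
Perimeter = 29 + 6 + 25 = 60.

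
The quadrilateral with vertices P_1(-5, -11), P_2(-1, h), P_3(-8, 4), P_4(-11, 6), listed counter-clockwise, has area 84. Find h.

12

Write out the shoelace sum; only the two edges meeting at P_2 involve h:
2·Area = [((-5)·h − (-1)·(-11)) + ((-1)·4 − (-8)·h)] + 147
       = 3·h + 132 = 168
⇒ h = 12.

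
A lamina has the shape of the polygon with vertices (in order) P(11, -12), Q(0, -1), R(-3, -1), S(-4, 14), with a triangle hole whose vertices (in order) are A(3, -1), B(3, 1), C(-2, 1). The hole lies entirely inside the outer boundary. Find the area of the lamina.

78

Outer boundary:
Apply the surveyor's formula: 2A = Σ (x_i·y_{i+1} − x_{i+1}·y_i), indices taken mod 4.
P→Q: (11)(-1) − (0)(-12) = -11
Q→R: (0)(-1) − (-3)(-1) = -3
R→S: (-3)(14) − (-4)(-1) = -46
S→P: (-4)(-12) − (11)(14) = -106
Σ = -166
Area = |Σ|/2 = 83.
Hole:
Apply the shoelace (surveyor's) formula: 2A = Σ (x_i·y_{i+1} − x_{i+1}·y_i), indices taken mod 3.
A→B: (3)(1) − (3)(-1) = 6
B→C: (3)(1) − (-2)(1) = 5
C→A: (-2)(-1) − (3)(1) = -1
Σ = 10
Area = |Σ|/2 = 5.
Net area = 83 − 5 = 78.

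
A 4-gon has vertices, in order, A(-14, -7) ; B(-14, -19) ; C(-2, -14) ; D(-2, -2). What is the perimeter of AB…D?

|AB| = √((0)² + (-12)²) = √144 = 12
|BC| = √((12)² + (5)²) = √169 = 13
|CD| = √((0)² + (12)²) = √144 = 12
|DA| = √((-12)² + (-5)²) = √169 = 13
Perimeter = 12 + 13 + 12 + 13 = 50.

50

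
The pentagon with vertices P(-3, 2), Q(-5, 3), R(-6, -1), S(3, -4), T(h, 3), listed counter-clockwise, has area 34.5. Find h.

Write out the shoelace sum; only the two edges meeting at T involve h:
2·Area = [(3·3 − h·(-4)) + (h·2 − (-3)·3)] + 51
       = 6·h + 69 = 69
⇒ h = 0.

0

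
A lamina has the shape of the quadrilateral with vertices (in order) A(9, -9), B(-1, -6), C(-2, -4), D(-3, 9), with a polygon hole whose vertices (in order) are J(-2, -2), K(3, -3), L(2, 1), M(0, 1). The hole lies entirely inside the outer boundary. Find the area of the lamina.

Outer boundary:
Apply the shoelace (surveyor's) formula: 2A = Σ (x_i·y_{i+1} − x_{i+1}·y_i), indices taken mod 4.
Cross-terms: -63, -8, -30, -54  ⇒  Σ = -155
Area = |Σ|/2 = 77.5.
Hole:
Apply the shoelace (surveyor's) formula: 2A = Σ (x_i·y_{i+1} − x_{i+1}·y_i), indices taken mod 4.
Cross-terms: 12, 9, 2, 2  ⇒  Σ = 25
Area = |Σ|/2 = 12.5.
Net area = 77.5 − 12.5 = 65.

65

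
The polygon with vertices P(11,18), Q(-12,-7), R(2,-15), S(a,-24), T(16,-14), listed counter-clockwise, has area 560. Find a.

Write out the shoelace sum; only the two edges meeting at S involve a:
2·Area = [(2·(-24) − a·(-15)) + (a·(-14) − 16·(-24))] + 775
       = 1·a + 1111 = 1120
⇒ a = 9.

9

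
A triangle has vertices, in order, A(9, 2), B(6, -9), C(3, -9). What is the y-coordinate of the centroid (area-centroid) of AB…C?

Apply the shoelace formula. First the cross-terms c_i = x_i·y_{i+1} − x_{i+1}·y_i:
  -93, -27, 87  ⇒  2A = -33, A = -16.5.
Then Σ (y_i + y_{i+1})·c_i = 528, so ȳ = 528 / (6·(-16.5)) = -16/3.

-16/3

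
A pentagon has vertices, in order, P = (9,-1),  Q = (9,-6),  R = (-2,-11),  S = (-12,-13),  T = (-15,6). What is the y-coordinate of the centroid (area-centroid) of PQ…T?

Apply the shoelace formula. First the cross-terms c_i = x_i·y_{i+1} − x_{i+1}·y_i:
  -45, -111, -106, -267, -39  ⇒  2A = -568, A = -284.
Then Σ (y_i + y_{i+1})·c_i = 6420, so ȳ = 6420 / (6·(-284)) = -535/142.

-535/142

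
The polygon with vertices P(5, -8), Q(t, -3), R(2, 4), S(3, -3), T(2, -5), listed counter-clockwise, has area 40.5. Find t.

The doubled signed area Σ (x_i y_{i+1} − x_{i+1} y_i) is linear in t.
With t=0 it equals -27; the coefficient of t is 12 (from the two edges through Q).
So 12·t + -27 = 2·40.5 = 81 ⇒ t = 9.

9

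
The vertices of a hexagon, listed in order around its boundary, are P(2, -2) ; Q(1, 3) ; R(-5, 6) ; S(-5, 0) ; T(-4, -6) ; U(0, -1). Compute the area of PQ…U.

Apply the shoelace formula: 2A = Σ (x_i·y_{i+1} − x_{i+1}·y_i), indices taken mod 6.
Σ = (8) + (21) + (30) + (30) + (4) + (2) = 95
Area = |Σ|/2 = 47.5.

47.5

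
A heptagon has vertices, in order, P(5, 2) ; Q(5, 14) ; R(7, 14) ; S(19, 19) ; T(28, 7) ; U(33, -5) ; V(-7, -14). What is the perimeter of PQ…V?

116

|PQ| = √((0)² + (12)²) = √144 = 12
|QR| = √((2)² + (0)²) = √4 = 2
|RS| = √((12)² + (5)²) = √169 = 13
|ST| = √((9)² + (-12)²) = √225 = 15
|TU| = √((5)² + (-12)²) = √169 = 13
|UV| = √((-40)² + (-9)²) = √1681 = 41
|VP| = √((12)² + (16)²) = √400 = 20
Perimeter = 12 + 2 + 13 + 15 + 13 + 41 + 20 = 116.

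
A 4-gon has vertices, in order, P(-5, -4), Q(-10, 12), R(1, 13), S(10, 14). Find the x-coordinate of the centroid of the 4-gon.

Apply the shoelace formula. First the cross-terms c_i = x_i·y_{i+1} − x_{i+1}·y_i:
  -100, -142, -116, 30  ⇒  2A = -328, A = -164.
Then Σ (x_i + x_{i+1})·c_i = 1652, so x̄ = 1652 / (6·(-164)) = -413/246.

-413/246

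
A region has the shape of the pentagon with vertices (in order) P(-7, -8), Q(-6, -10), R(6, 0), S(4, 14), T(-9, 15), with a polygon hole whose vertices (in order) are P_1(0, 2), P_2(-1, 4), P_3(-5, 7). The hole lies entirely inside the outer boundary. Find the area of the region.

Outer boundary:
Apply the shoelace (surveyor's) formula: 2A = Σ (x_i·y_{i+1} − x_{i+1}·y_i), indices taken mod 5.
Cross-terms: 22, 60, 84, 186, 177  ⇒  Σ = 529
Area = |Σ|/2 = 264.5.
Hole:
Apply the shoelace formula: 2A = Σ (x_i·y_{i+1} − x_{i+1}·y_i), indices taken mod 3.
P_1→P_2: (0)(4) − (-1)(2) = 2
P_2→P_3: (-1)(7) − (-5)(4) = 13
P_3→P_1: (-5)(2) − (0)(7) = -10
Σ = 5
Area = |Σ|/2 = 2.5.
Net area = 264.5 − 2.5 = 262.

262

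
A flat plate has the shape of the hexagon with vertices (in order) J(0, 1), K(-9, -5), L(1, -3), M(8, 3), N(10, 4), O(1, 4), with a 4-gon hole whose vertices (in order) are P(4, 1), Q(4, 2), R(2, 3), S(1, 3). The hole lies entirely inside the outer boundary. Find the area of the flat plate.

51.5

Outer boundary:
Σ = (9) + (32) + (27) + (2) + (36) + (1) = 107
Area = |Σ|/2 = 53.5.
Hole:
Apply Gauss's area formula: 2A = Σ (x_i·y_{i+1} − x_{i+1}·y_i), indices taken mod 4.
P→Q: (4)(2) − (4)(1) = 4
Q→R: (4)(3) − (2)(2) = 8
R→S: (2)(3) − (1)(3) = 3
S→P: (1)(1) − (4)(3) = -11
Σ = 4
Area = |Σ|/2 = 2.
Net area = 53.5 − 2 = 51.5.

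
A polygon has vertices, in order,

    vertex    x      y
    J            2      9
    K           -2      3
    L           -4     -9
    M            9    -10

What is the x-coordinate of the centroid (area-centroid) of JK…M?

Apply the surveyor's formula. First the cross-terms c_i = x_i·y_{i+1} − x_{i+1}·y_i:
  24, 30, 121, 101  ⇒  2A = 276, A = 138.
Then Σ (x_i + x_{i+1})·c_i = 1536, so x̄ = 1536 / (6·138) = 128/69.

128/69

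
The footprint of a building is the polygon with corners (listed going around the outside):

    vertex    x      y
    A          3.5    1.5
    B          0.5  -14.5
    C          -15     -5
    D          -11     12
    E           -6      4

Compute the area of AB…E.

Apply the shoelace (surveyor's) formula: 2A = Σ (x_i·y_{i+1} − x_{i+1}·y_i), indices taken mod 5.
Σ = (-51.5) + (-220) + (-235) + (28) + (-23) = -501.5
Area = |Σ|/2 = 250.75.

250.75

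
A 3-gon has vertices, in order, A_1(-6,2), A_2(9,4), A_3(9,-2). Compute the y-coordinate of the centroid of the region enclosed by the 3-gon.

Apply the shoelace (surveyor's) formula. First the cross-terms c_i = x_i·y_{i+1} − x_{i+1}·y_i:
  -42, -54, 6  ⇒  2A = -90, A = -45.
Then Σ (y_i + y_{i+1})·c_i = -360, so ȳ = -360 / (6·(-45)) = 4/3.

4/3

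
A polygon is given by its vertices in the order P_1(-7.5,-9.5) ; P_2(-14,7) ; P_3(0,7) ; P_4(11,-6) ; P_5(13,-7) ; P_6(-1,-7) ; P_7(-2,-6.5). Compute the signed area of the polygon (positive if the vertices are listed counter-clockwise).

Cross-terms: -185.5, -98, -77, 1, -98, -7.5, -29.75  ⇒  Σ = -494.75
Signed area = Σ/2 = -247.375 (negative ⇒ clockwise traversal).

-247.375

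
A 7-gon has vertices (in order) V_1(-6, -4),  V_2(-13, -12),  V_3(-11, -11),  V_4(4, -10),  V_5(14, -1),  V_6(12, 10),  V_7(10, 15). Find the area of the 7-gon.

Apply the shoelace formula: 2A = Σ (x_i·y_{i+1} − x_{i+1}·y_i), indices taken mod 7.
Σ = (20) + (11) + (154) + (136) + (152) + (80) + (50) = 603
Area = |Σ|/2 = 301.5.

301.5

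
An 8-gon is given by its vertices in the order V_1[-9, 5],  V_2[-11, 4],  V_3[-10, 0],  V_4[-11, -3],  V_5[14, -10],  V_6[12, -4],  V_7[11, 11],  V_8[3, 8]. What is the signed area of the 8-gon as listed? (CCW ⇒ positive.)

311.5

Apply Gauss's area formula: 2A = Σ (x_i·y_{i+1} − x_{i+1}·y_i), indices taken mod 8.
Σ = (19) + (40) + (30) + (152) + (64) + (176) + (55) + (87) = 623
Signed area = Σ/2 = 311.5 (positive ⇒ counter-clockwise traversal).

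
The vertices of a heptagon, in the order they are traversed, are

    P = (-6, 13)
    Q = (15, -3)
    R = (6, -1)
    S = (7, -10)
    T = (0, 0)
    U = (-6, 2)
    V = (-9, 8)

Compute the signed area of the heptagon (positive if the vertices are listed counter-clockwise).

Apply the shoelace formula: 2A = Σ (x_i·y_{i+1} − x_{i+1}·y_i), indices taken mod 7.
Cross-terms: -177, 3, -53, 0, 0, -30, -69  ⇒  Σ = -326
Signed area = Σ/2 = -163 (negative ⇒ clockwise traversal).

-163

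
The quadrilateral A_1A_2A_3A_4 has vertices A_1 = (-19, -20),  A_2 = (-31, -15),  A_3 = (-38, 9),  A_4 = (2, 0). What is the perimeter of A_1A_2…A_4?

|A_1A_2| = √((-12)² + (5)²) = √169 = 13
|A_2A_3| = √((-7)² + (24)²) = √625 = 25
|A_3A_4| = √((40)² + (-9)²) = √1681 = 41
|A_4A_1| = √((-21)² + (-20)²) = √841 = 29
Perimeter = 13 + 25 + 41 + 29 = 108.

108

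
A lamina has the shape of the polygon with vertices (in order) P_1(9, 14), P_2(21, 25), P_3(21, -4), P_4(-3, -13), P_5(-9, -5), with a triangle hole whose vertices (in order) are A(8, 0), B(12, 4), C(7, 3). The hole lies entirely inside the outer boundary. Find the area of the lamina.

Outer boundary:
Apply the surveyor's formula: 2A = Σ (x_i·y_{i+1} − x_{i+1}·y_i), indices taken mod 5.
P_1→P_2: (9)(25) − (21)(14) = -69
P_2→P_3: (21)(-4) − (21)(25) = -609
P_3→P_4: (21)(-13) − (-3)(-4) = -285
P_4→P_5: (-3)(-5) − (-9)(-13) = -102
P_5→P_1: (-9)(14) − (9)(-5) = -81
Σ = -1146
Area = |Σ|/2 = 573.
Hole:
Σ = (32) + (8) + (-24) = 16
Area = |Σ|/2 = 8.
Net area = 573 − 8 = 565.

565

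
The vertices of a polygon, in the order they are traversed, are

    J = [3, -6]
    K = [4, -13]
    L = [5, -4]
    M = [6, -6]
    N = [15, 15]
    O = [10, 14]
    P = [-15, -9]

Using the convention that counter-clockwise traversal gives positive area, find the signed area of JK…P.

252.5

Apply Gauss's area formula: 2A = Σ (x_i·y_{i+1} − x_{i+1}·y_i), indices taken mod 7.
Σ = (-15) + (49) + (-6) + (180) + (60) + (120) + (117) = 505
Signed area = Σ/2 = 252.5 (positive ⇒ counter-clockwise traversal).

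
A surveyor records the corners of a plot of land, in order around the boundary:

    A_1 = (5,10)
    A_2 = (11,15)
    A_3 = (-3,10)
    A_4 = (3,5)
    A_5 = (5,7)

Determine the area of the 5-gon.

Apply the shoelace formula: 2A = Σ (x_i·y_{i+1} − x_{i+1}·y_i), indices taken mod 5.
Σ = (-35) + (155) + (-45) + (-4) + (15) = 86
Area = |Σ|/2 = 43.

43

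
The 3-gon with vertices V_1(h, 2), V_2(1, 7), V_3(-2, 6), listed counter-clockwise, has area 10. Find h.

Write out the shoelace sum; only the two edges meeting at V_1 involve h:
2·Area = [((-2)·2 − h·6) + (h·7 − 1·2)] + 20
       = 1·h + 14 = 20
⇒ h = 6.

6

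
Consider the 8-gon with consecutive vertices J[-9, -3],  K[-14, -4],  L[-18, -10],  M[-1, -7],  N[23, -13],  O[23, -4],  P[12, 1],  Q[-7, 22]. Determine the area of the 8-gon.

J→K: (-9)(-4) − (-14)(-3) = -6
K→L: (-14)(-10) − (-18)(-4) = 68
L→M: (-18)(-7) − (-1)(-10) = 116
M→N: (-1)(-13) − (23)(-7) = 174
N→O: (23)(-4) − (23)(-13) = 207
O→P: (23)(1) − (12)(-4) = 71
P→Q: (12)(22) − (-7)(1) = 271
Q→J: (-7)(-3) − (-9)(22) = 219
Σ = 1120
Area = |Σ|/2 = 560.

560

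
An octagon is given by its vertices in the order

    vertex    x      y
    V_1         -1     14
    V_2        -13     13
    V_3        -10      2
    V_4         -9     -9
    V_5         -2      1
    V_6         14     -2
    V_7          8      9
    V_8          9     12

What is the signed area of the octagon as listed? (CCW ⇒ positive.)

319.5

Apply the shoelace formula: 2A = Σ (x_i·y_{i+1} − x_{i+1}·y_i), indices taken mod 8.
Σ = (169) + (104) + (108) + (-27) + (-10) + (142) + (15) + (138) = 639
Signed area = Σ/2 = 319.5 (positive ⇒ counter-clockwise traversal).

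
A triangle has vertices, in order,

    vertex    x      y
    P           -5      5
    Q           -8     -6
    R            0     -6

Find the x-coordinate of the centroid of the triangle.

Apply the surveyor's formula. First the cross-terms c_i = x_i·y_{i+1} − x_{i+1}·y_i:
  70, 48, -30  ⇒  2A = 88, A = 44.
Then Σ (x_i + x_{i+1})·c_i = -1144, so x̄ = -1144 / (6·44) = -13/3.

-13/3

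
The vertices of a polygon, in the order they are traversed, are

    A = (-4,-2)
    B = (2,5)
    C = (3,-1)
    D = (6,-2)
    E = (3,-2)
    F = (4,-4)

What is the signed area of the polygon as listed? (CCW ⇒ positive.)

Apply the surveyor's formula: 2A = Σ (x_i·y_{i+1} − x_{i+1}·y_i), indices taken mod 6.
A→B: (-4)(5) − (2)(-2) = -16
B→C: (2)(-1) − (3)(5) = -17
C→D: (3)(-2) − (6)(-1) = 0
D→E: (6)(-2) − (3)(-2) = -6
E→F: (3)(-4) − (4)(-2) = -4
F→A: (4)(-2) − (-4)(-4) = -24
Σ = -67
Signed area = Σ/2 = -33.5 (negative ⇒ clockwise traversal).

-33.5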